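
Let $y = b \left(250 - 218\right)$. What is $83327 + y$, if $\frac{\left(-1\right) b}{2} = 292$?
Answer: $64639$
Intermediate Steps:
$b = -584$ ($b = \left(-2\right) 292 = -584$)
$y = -18688$ ($y = - 584 \left(250 - 218\right) = \left(-584\right) 32 = -18688$)
$83327 + y = 83327 - 18688 = 64639$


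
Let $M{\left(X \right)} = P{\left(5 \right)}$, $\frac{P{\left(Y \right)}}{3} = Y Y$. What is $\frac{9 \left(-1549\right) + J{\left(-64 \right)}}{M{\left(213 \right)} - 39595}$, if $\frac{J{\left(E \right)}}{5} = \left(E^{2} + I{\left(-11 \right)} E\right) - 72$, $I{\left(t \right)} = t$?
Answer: $- \frac{9699}{39520} \approx -0.24542$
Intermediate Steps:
$P{\left(Y \right)} = 3 Y^{2}$ ($P{\left(Y \right)} = 3 Y Y = 3 Y^{2}$)
$J{\left(E \right)} = -360 - 55 E + 5 E^{2}$ ($J{\left(E \right)} = 5 \left(\left(E^{2} - 11 E\right) - 72\right) = 5 \left(-72 + E^{2} - 11 E\right) = -360 - 55 E + 5 E^{2}$)
$M{\left(X \right)} = 75$ ($M{\left(X \right)} = 3 \cdot 5^{2} = 3 \cdot 25 = 75$)
$\frac{9 \left(-1549\right) + J{\left(-64 \right)}}{M{\left(213 \right)} - 39595} = \frac{9 \left(-1549\right) - \left(-3160 - 20480\right)}{75 - 39595} = \frac{-13941 + \left(-360 + 3520 + 5 \cdot 4096\right)}{-39520} = \left(-13941 + \left(-360 + 3520 + 20480\right)\right) \left(- \frac{1}{39520}\right) = \left(-13941 + 23640\right) \left(- \frac{1}{39520}\right) = 9699 \left(- \frac{1}{39520}\right) = - \frac{9699}{39520}$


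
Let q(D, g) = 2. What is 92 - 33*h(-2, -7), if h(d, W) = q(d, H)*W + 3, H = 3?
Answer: 455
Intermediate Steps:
h(d, W) = 3 + 2*W (h(d, W) = 2*W + 3 = 3 + 2*W)
92 - 33*h(-2, -7) = 92 - 33*(3 + 2*(-7)) = 92 - 33*(3 - 14) = 92 - 33*(-11) = 92 + 363 = 455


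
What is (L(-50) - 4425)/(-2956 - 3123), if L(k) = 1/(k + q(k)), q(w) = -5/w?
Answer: 2208085/3033421 ≈ 0.72792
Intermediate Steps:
L(k) = 1/(k - 5/k)
(L(-50) - 4425)/(-2956 - 3123) = (-50/(-5 + (-50)**2) - 4425)/(-2956 - 3123) = (-50/(-5 + 2500) - 4425)/(-6079) = (-50/2495 - 4425)*(-1/6079) = (-50*1/2495 - 4425)*(-1/6079) = (-10/499 - 4425)*(-1/6079) = -2208085/499*(-1/6079) = 2208085/3033421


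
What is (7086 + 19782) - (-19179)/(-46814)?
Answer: 1257779373/46814 ≈ 26868.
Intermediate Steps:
(7086 + 19782) - (-19179)/(-46814) = 26868 - (-19179)*(-1)/46814 = 26868 - 1*19179/46814 = 26868 - 19179/46814 = 1257779373/46814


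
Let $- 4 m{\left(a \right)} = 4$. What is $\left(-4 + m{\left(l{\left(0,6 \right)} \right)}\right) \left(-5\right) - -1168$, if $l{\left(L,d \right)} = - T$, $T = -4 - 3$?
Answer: $1193$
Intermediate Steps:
$T = -7$ ($T = -4 - 3 = -7$)
$l{\left(L,d \right)} = 7$ ($l{\left(L,d \right)} = \left(-1\right) \left(-7\right) = 7$)
$m{\left(a \right)} = -1$ ($m{\left(a \right)} = \left(- \frac{1}{4}\right) 4 = -1$)
$\left(-4 + m{\left(l{\left(0,6 \right)} \right)}\right) \left(-5\right) - -1168 = \left(-4 - 1\right) \left(-5\right) - -1168 = \left(-5\right) \left(-5\right) + 1168 = 25 + 1168 = 1193$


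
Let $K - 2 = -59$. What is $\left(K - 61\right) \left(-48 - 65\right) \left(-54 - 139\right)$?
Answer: $-2573462$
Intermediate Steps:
$K = -57$ ($K = 2 - 59 = -57$)
$\left(K - 61\right) \left(-48 - 65\right) \left(-54 - 139\right) = \left(-57 - 61\right) \left(-48 - 65\right) \left(-54 - 139\right) = \left(-118\right) \left(-113\right) \left(-193\right) = 13334 \left(-193\right) = -2573462$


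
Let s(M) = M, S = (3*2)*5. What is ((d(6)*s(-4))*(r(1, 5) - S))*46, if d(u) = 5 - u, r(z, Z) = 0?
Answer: -5520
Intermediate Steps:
S = 30 (S = 6*5 = 30)
((d(6)*s(-4))*(r(1, 5) - S))*46 = (((5 - 1*6)*(-4))*(0 - 1*30))*46 = (((5 - 6)*(-4))*(0 - 30))*46 = (-1*(-4)*(-30))*46 = (4*(-30))*46 = -120*46 = -5520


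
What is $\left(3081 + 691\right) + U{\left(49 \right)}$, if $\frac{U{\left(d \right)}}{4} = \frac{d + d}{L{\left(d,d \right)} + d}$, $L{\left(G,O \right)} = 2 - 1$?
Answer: $\frac{94496}{25} \approx 3779.8$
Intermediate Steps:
$L{\left(G,O \right)} = 1$
$U{\left(d \right)} = \frac{8 d}{1 + d}$ ($U{\left(d \right)} = 4 \frac{d + d}{1 + d} = 4 \frac{2 d}{1 + d} = \frac{8 d}{1 + d}$)
$\left(3081 + 691\right) + U{\left(49 \right)} = \left(3081 + 691\right) + 8 \cdot 49 \frac{1}{1 + 49} = 3772 + 8 \cdot 49 \cdot \frac{1}{50} = 3772 + \frac{196}{25} = \frac{94496}{25}$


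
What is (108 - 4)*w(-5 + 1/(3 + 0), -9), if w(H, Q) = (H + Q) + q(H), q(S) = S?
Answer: -5720/3 ≈ -1906.7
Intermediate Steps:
w(H, Q) = Q + 2*H (w(H, Q) = (H + Q) + H = Q + 2*H)
(108 - 4)*w(-5 + 1/(3 + 0), -9) = (108 - 4)*(-9 + 2*(-5 + 1/(3 + 0))) = 104*(-9 + 2*(-5 + 1/3)) = 104*(-9 + 2*(-14/3)) = 104*(-9 - 28/3) = 104*(-55/3) = -5720/3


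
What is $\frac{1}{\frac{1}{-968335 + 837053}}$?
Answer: $-131282$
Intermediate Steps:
$\frac{1}{\frac{1}{-968335 + 837053}} = \frac{1}{\frac{1}{-131282}} = \frac{1}{- \frac{1}{131282}} = -131282$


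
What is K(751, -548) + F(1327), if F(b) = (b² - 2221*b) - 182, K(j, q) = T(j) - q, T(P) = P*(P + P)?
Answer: -57970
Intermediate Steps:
T(P) = 2*P² (T(P) = P*(2*P) = 2*P²)
K(j, q) = -q + 2*j² (K(j, q) = 2*j² - q = -q + 2*j²)
F(b) = -182 + b² - 2221*b
K(751, -548) + F(1327) = (-1*(-548) + 2*751²) + (-182 + 1327² - 2221*1327) = (548 + 2*564001) + (-182 + 1760929 - 2947267) = (548 + 1128002) - 1186520 = 1128550 - 1186520 = -57970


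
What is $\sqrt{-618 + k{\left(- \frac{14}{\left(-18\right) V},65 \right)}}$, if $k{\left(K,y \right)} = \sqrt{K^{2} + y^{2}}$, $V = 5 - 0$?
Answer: $\frac{\sqrt{-139050 + 5 \sqrt{8555674}}}{15} \approx 23.516 i$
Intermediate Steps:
$V = 5$ ($V = 5 + 0 = 5$)
$\sqrt{-618 + k{\left(- \frac{14}{\left(-18\right) V},65 \right)}} = \sqrt{-618 + \sqrt{\left(- \frac{14}{\left(-18\right) 5}\right)^{2} + 65^{2}}} = \sqrt{-618 + \sqrt{\left(- \frac{14}{-90}\right)^{2} + 4225}} = \sqrt{-618 + \sqrt{\left(\left(-14\right) \left(- \frac{1}{90}\right)\right)^{2} + 4225}} = \sqrt{-618 + \sqrt{\left(\frac{7}{45}\right)^{2} + 4225}} = \sqrt{-618 + \sqrt{\frac{49}{2025} + 4225}} = \sqrt{-618 + \sqrt{\frac{8555674}{2025}}} = \sqrt{-618 + \frac{\sqrt{8555674}}{45}}$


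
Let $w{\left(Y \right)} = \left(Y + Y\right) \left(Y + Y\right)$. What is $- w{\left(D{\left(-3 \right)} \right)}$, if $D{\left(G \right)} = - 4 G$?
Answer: $-576$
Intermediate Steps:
$w{\left(Y \right)} = 4 Y^{2}$ ($w{\left(Y \right)} = 2 Y 2 Y = 4 Y^{2}$)
$- w{\left(D{\left(-3 \right)} \right)} = - 4 \left(\left(-4\right) \left(-3\right)\right)^{2} = - 4 \cdot 12^{2} = - 4 \cdot 144 = \left(-1\right) 576 = -576$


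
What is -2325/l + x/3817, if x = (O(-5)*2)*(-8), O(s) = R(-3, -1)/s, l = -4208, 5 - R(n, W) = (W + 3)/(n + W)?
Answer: 4067539/7300880 ≈ 0.55713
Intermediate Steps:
R(n, W) = 5 - (3 + W)/(W + n) (R(n, W) = 5 - (W + 3)/(n + W) = 5 - (3 + W)/(W + n))
O(s) = 11/(2*s) (O(s) = ((-3 + 4*(-1) + 5*(-3))/(-1 - 3))/s = ((-3 - 4 - 15)/(-4))/s = (-¼*(-22))/s = 11/(2*s))
x = 88/5 (x = (((11/2)/(-5))*2)*(-8) = (((11/2)*(-⅕))*2)*(-8) = -11/10*2*(-8) = -11/5*(-8) = 88/5 ≈ 17.600)
-2325/l + x/3817 = -2325/(-4208) + (88/5)/3817 = -2325*(-1/4208) + (88/5)*(1/3817) = 2325/4208 + 8/1735 = 4067539/7300880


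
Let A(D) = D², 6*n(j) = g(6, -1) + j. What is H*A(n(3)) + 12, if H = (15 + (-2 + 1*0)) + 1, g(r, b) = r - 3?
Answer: 26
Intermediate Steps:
g(r, b) = -3 + r
n(j) = ½ + j/6 (n(j) = ((-3 + 6) + j)/6 = (3 + j)/6 = ½ + j/6)
H = 14 (H = (15 + (-2 + 0)) + 1 = (15 - 2) + 1 = 13 + 1 = 14)
H*A(n(3)) + 12 = 14*(½ + (⅙)*3)² + 12 = 14*(½ + ½)² + 12 = 14*1² + 12 = 14*1 + 12 = 14 + 12 = 26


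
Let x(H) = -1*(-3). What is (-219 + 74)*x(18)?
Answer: -435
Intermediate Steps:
x(H) = 3
(-219 + 74)*x(18) = (-219 + 74)*3 = -145*3 = -435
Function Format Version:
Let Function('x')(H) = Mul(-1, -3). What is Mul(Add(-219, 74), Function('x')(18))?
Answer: -435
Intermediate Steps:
Function('x')(H) = 3
Mul(Add(-219, 74), Function('x')(18)) = Mul(Add(-219, 74), 3) = Mul(-145, 3) = -435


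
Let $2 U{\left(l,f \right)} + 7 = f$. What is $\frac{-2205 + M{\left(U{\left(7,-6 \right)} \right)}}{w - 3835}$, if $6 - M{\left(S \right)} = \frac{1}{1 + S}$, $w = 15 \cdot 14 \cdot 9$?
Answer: $\frac{24187}{21395} \approx 1.1305$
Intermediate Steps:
$U{\left(l,f \right)} = - \frac{7}{2} + \frac{f}{2}$
$w = 1890$ ($w = 210 \cdot 9 = 1890$)
$M{\left(S \right)} = 6 - \frac{1}{1 + S}$
$\frac{-2205 + M{\left(U{\left(7,-6 \right)} \right)}}{w - 3835} = \frac{-2205 + \frac{5 + 6 \left(- \frac{7}{2} + \frac{1}{2} \left(-6\right)\right)}{1 + \left(- \frac{7}{2} + \frac{1}{2} \left(-6\right)\right)}}{1890 - 3835} = \frac{-2205 + \frac{5 + 6 \left(- \frac{7}{2} - 3\right)}{1 - \frac{13}{2}}}{-1945} = \left(-2205 + \frac{5 + 6 \left(- \frac{13}{2}\right)}{1 - \frac{13}{2}}\right) \left(- \frac{1}{1945}\right) = \left(-2205 + \frac{5 - 39}{- \frac{11}{2}}\right) \left(- \frac{1}{1945}\right) = \left(-2205 - - \frac{68}{11}\right) \left(- \frac{1}{1945}\right) = \left(-2205 + \frac{68}{11}\right) \left(- \frac{1}{1945}\right) = \left(- \frac{24187}{11}\right) \left(- \frac{1}{1945}\right) = \frac{24187}{21395}$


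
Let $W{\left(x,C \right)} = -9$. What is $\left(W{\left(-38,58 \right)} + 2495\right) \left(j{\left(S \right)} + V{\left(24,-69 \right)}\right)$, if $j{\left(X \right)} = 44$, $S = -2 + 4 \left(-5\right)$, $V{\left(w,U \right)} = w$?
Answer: $169048$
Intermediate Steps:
$S = -22$ ($S = -2 - 20 = -22$)
$\left(W{\left(-38,58 \right)} + 2495\right) \left(j{\left(S \right)} + V{\left(24,-69 \right)}\right) = \left(-9 + 2495\right) \left(44 + 24\right) = 2486 \cdot 68 = 169048$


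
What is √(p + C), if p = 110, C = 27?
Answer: √137 ≈ 11.705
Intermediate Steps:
√(p + C) = √(110 + 27) = √137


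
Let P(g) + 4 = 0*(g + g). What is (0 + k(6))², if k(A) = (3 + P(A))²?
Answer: 1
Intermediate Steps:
P(g) = -4 (P(g) = -4 + 0*(g + g) = -4 + 0*(2*g) = -4 + 0 = -4)
k(A) = 1 (k(A) = (3 - 4)² = (-1)² = 1)
(0 + k(6))² = (0 + 1)² = 1² = 1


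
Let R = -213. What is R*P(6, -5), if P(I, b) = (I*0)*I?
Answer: 0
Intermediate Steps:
P(I, b) = 0 (P(I, b) = 0*I = 0)
R*P(6, -5) = -213*0 = 0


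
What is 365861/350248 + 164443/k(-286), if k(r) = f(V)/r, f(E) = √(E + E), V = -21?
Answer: 365861/350248 + 23515349*I*√42/21 ≈ 1.0446 + 7.257e+6*I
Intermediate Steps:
f(E) = √2*√E (f(E) = √(2*E) = √2*√E)
k(r) = I*√42/r (k(r) = (√2*√(-21))/r = (√2*(I*√21))/r = (I*√42)/r = I*√42/r)
365861/350248 + 164443/k(-286) = 365861/350248 + 164443/((I*√42/(-286))) = 365861*(1/350248) + 164443/((I*√42*(-1/286))) = 365861/350248 + 164443/((-I*√42/286)) = 365861/350248 + 164443*(143*I*√42/21) = 365861/350248 + 23515349*I*√42/21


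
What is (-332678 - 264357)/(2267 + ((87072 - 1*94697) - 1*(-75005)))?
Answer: -597035/69647 ≈ -8.5723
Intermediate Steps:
(-332678 - 264357)/(2267 + ((87072 - 1*94697) - 1*(-75005))) = -597035/(2267 + ((87072 - 94697) + 75005)) = -597035/(2267 + (-7625 + 75005)) = -597035/(2267 + 67380) = -597035/69647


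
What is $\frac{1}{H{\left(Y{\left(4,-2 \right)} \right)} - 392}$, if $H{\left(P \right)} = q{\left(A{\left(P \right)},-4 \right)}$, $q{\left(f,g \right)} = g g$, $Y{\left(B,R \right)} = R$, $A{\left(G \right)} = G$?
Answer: $- \frac{1}{376} \approx -0.0026596$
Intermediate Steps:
$q{\left(f,g \right)} = g^{2}$
$H{\left(P \right)} = 16$ ($H{\left(P \right)} = \left(-4\right)^{2} = 16$)
$\frac{1}{H{\left(Y{\left(4,-2 \right)} \right)} - 392} = \frac{1}{16 - 392} = \frac{1}{-376} = - \frac{1}{376}$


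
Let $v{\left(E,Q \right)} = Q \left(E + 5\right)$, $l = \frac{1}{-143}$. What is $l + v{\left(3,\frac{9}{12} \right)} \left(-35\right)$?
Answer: $- \frac{30031}{143} \approx -210.01$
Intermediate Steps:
$l = - \frac{1}{143} \approx -0.006993$
$v{\left(E,Q \right)} = Q \left(5 + E\right)$
$l + v{\left(3,\frac{9}{12} \right)} \left(-35\right) = - \frac{1}{143} + \frac{9}{12} \left(5 + 3\right) \left(-35\right) = - \frac{1}{143} + 9 \cdot \frac{1}{12} \cdot 8 \left(-35\right) = - \frac{1}{143} + \frac{3}{4} \cdot 8 \left(-35\right) = - \frac{1}{143} + 6 \left(-35\right) = - \frac{1}{143} - 210 = - \frac{30031}{143}$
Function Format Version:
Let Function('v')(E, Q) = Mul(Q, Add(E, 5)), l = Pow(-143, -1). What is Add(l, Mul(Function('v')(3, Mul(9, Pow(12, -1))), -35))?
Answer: Rational(-30031, 143) ≈ -210.01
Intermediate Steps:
l = Rational(-1, 143) ≈ -0.0069930
Function('v')(E, Q) = Mul(Q, Add(5, E))
Add(l, Mul(Function('v')(3, Mul(9, Pow(12, -1))), -35)) = Add(Rational(-1, 143), Mul(Mul(Mul(9, Pow(12, -1)), Add(5, 3)), -35)) = Add(Rational(-1, 143), Mul(Mul(Mul(9, Rational(1, 12)), 8), -35)) = Add(Rational(-1, 143), Mul(Mul(Rational(3, 4), 8), -35)) = Add(Rational(-1, 143), Mul(6, -35)) = Add(Rational(-1, 143), -210) = Rational(-30031, 143)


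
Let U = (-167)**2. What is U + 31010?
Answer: 58899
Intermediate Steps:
U = 27889
U + 31010 = 27889 + 31010 = 58899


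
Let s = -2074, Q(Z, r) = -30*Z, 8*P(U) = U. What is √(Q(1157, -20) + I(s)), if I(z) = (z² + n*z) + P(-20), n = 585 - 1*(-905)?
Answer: √4706014/2 ≈ 1084.7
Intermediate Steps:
P(U) = U/8
n = 1490 (n = 585 + 905 = 1490)
I(z) = -5/2 + z² + 1490*z (I(z) = (z² + 1490*z) + (⅛)*(-20) = (z² + 1490*z) - 5/2 = -5/2 + z² + 1490*z)
√(Q(1157, -20) + I(s)) = √(-30*1157 + (-5/2 + (-2074)² + 1490*(-2074))) = √(-34710 + (-5/2 + 4301476 - 3090260)) = √(-34710 + 2422427/2) = √(2353007/2) = √4706014/2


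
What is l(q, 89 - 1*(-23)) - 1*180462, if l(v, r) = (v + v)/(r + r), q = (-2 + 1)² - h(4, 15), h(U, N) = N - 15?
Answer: -20211743/112 ≈ -1.8046e+5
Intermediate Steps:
h(U, N) = -15 + N
q = 1 (q = (-2 + 1)² - (-15 + 15) = (-1)² - 1*0 = 1 + 0 = 1)
l(v, r) = v/r (l(v, r) = (2*v)/((2*r)) = (2*v)*(1/(2*r)) = v/r)
l(q, 89 - 1*(-23)) - 1*180462 = 1/(89 - 1*(-23)) - 1*180462 = 1/(89 + 23) - 180462 = 1/112 - 180462 = -20211743/112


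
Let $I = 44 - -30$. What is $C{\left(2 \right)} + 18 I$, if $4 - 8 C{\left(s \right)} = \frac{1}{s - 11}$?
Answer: $\frac{95941}{72} \approx 1332.5$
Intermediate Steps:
$C{\left(s \right)} = \frac{1}{2} - \frac{1}{8 \left(-11 + s\right)}$ ($C{\left(s \right)} = \frac{1}{2} - \frac{1}{8 \left(s - 11\right)} = \frac{1}{2} - \frac{1}{8 \left(-11 + s\right)}$)
$I = 74$ ($I = 44 + 30 = 74$)
$C{\left(2 \right)} + 18 I = \frac{-45 + 4 \cdot 2}{8 \left(-11 + 2\right)} + 18 \cdot 74 = \frac{-45 + 8}{8 \left(-9\right)} + 1332 = \frac{1}{8} \left(- \frac{1}{9}\right) \left(-37\right) + 1332 = \frac{37}{72} + 1332 = \frac{95941}{72}$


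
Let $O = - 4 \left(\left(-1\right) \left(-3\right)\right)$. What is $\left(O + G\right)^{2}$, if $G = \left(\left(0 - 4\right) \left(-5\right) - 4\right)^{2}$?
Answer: $59536$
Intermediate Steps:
$G = 256$ ($G = \left(\left(-4\right) \left(-5\right) - 4\right)^{2} = \left(20 - 4\right)^{2} = 16^{2} = 256$)
$O = -12$ ($O = \left(-4\right) 3 = -12$)
$\left(O + G\right)^{2} = \left(-12 + 256\right)^{2} = 244^{2} = 59536$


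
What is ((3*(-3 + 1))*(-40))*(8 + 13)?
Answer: 5040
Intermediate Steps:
((3*(-3 + 1))*(-40))*(8 + 13) = ((3*(-2))*(-40))*21 = -6*(-40)*21 = 240*21 = 5040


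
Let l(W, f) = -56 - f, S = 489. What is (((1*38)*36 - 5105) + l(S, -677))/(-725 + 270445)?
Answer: -779/67430 ≈ -0.011553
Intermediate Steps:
(((1*38)*36 - 5105) + l(S, -677))/(-725 + 270445) = (((1*38)*36 - 5105) + (-56 - 1*(-677)))/(-725 + 270445) = ((38*36 - 5105) + (-56 + 677))/269720 = ((1368 - 5105) + 621)*(1/269720) = (-3737 + 621)*(1/269720) = -3116*1/269720 = -779/67430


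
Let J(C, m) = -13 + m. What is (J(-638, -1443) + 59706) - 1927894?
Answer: -1869644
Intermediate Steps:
(J(-638, -1443) + 59706) - 1927894 = ((-13 - 1443) + 59706) - 1927894 = (-1456 + 59706) - 1927894 = 58250 - 1927894 = -1869644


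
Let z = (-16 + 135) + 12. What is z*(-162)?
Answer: -21222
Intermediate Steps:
z = 131 (z = 119 + 12 = 131)
z*(-162) = 131*(-162) = -21222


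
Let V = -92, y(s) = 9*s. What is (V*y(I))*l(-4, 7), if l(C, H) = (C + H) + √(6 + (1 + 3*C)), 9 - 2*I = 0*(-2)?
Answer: -11178 - 3726*I*√5 ≈ -11178.0 - 8331.6*I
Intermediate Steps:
I = 9/2 (I = 9/2 - 0*(-2) = 9/2 - ½*0 = 9/2 + 0 = 9/2 ≈ 4.5000)
l(C, H) = C + H + √(7 + 3*C) (l(C, H) = (C + H) + √(7 + 3*C) = C + H + √(7 + 3*C))
(V*y(I))*l(-4, 7) = (-828*9/2)*(-4 + 7 + √(7 + 3*(-4))) = (-92*81/2)*(-4 + 7 + √(7 - 12)) = -3726*(-4 + 7 + √(-5)) = -3726*(-4 + 7 + I*√5) = -3726*(3 + I*√5) = -11178 - 3726*I*√5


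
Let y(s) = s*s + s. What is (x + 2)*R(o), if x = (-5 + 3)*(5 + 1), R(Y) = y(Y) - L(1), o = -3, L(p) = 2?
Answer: -40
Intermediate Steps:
y(s) = s + s² (y(s) = s² + s = s + s²)
R(Y) = -2 + Y*(1 + Y) (R(Y) = Y*(1 + Y) - 1*2 = Y*(1 + Y) - 2 = -2 + Y*(1 + Y))
x = -12 (x = -2*6 = -12)
(x + 2)*R(o) = (-12 + 2)*(-2 - 3*(1 - 3)) = -10*(-2 - 3*(-2)) = -10*(-2 + 6) = -10*4 = -40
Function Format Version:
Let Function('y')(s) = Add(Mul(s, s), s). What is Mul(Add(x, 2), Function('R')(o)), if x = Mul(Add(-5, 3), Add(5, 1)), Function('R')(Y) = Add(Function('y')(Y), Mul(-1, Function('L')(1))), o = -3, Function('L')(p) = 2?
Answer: -40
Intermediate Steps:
Function('y')(s) = Add(s, Pow(s, 2)) (Function('y')(s) = Add(Pow(s, 2), s) = Add(s, Pow(s, 2)))
Function('R')(Y) = Add(-2, Mul(Y, Add(1, Y))) (Function('R')(Y) = Add(Mul(Y, Add(1, Y)), Mul(-1, 2)) = Add(Mul(Y, Add(1, Y)), -2) = Add(-2, Mul(Y, Add(1, Y))))
x = -12 (x = Mul(-2, 6) = -12)
Mul(Add(x, 2), Function('R')(o)) = Mul(Add(-12, 2), Add(-2, Mul(-3, Add(1, -3)))) = Mul(-10, Add(-2, Mul(-3, -2))) = Mul(-10, Add(-2, 6)) = Mul(-10, 4) = -40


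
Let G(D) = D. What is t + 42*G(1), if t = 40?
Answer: 82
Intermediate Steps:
t + 42*G(1) = 40 + 42*1 = 40 + 42 = 82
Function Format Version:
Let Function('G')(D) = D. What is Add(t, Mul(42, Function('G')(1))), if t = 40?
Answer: 82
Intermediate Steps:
Add(t, Mul(42, Function('G')(1))) = Add(40, Mul(42, 1)) = Add(40, 42) = 82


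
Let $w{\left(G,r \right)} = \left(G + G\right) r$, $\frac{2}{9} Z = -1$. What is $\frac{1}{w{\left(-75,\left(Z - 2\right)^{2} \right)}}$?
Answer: $- \frac{2}{12675} \approx -0.00015779$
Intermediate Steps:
$Z = - \frac{9}{2}$ ($Z = \frac{9}{2} \left(-1\right) = - \frac{9}{2} \approx -4.5$)
$w{\left(G,r \right)} = 2 G r$
$\frac{1}{w{\left(-75,\left(Z - 2\right)^{2} \right)}} = \frac{1}{2 \left(-75\right) \left(- \frac{9}{2} - 2\right)^{2}} = \frac{1}{2 \left(-75\right) \left(- \frac{13}{2}\right)^{2}} = \frac{1}{2 \left(-75\right) \frac{169}{4}} = \frac{1}{- \frac{12675}{2}} = - \frac{2}{12675}$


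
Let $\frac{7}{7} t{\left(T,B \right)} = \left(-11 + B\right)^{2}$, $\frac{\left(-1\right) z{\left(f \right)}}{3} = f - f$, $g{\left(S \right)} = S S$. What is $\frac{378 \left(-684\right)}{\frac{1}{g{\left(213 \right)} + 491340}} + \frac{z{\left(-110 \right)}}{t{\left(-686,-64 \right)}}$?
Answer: $-138767185368$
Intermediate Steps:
$g{\left(S \right)} = S^{2}$
$z{\left(f \right)} = 0$ ($z{\left(f \right)} = - 3 \left(f - f\right) = \left(-3\right) 0 = 0$)
$t{\left(T,B \right)} = \left(-11 + B\right)^{2}$
$\frac{378 \left(-684\right)}{\frac{1}{g{\left(213 \right)} + 491340}} + \frac{z{\left(-110 \right)}}{t{\left(-686,-64 \right)}} = \frac{378 \left(-684\right)}{\frac{1}{213^{2} + 491340}} + \frac{0}{\left(-11 - 64\right)^{2}} = - \frac{258552}{\frac{1}{45369 + 491340}} + \frac{0}{\left(-75\right)^{2}} = - \frac{258552}{\frac{1}{536709}} + \frac{0}{5625} = - 258552 \frac{1}{\frac{1}{536709}} + 0 \cdot \frac{1}{5625} = \left(-258552\right) 536709 + 0 = -138767185368 + 0 = -138767185368$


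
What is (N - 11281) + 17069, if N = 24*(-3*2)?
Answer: 5644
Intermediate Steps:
N = -144 (N = 24*(-6) = -144)
(N - 11281) + 17069 = (-144 - 11281) + 17069 = -11425 + 17069 = 5644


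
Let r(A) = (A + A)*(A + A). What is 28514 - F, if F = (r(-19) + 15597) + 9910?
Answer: 1563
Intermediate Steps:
r(A) = 4*A**2 (r(A) = (2*A)*(2*A) = 4*A**2)
F = 26951 (F = (4*(-19)**2 + 15597) + 9910 = (4*361 + 15597) + 9910 = (1444 + 15597) + 9910 = 17041 + 9910 = 26951)
28514 - F = 28514 - 1*26951 = 28514 - 26951 = 1563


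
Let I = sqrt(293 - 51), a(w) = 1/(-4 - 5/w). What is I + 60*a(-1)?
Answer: 60 + 11*sqrt(2) ≈ 75.556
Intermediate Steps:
I = 11*sqrt(2) (I = sqrt(242) = 11*sqrt(2) ≈ 15.556)
I + 60*a(-1) = 11*sqrt(2) + 60*(-1*(-1)/(5 + 4*(-1))) = 11*sqrt(2) + 60*(-1*(-1)/(5 - 4)) = 11*sqrt(2) + 60*(-1*(-1)/1) = 11*sqrt(2) + 60*(-1*(-1)*1) = 11*sqrt(2) + 60*1 = 11*sqrt(2) + 60 = 60 + 11*sqrt(2)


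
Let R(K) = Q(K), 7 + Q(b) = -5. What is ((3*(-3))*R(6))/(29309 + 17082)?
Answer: 108/46391 ≈ 0.0023280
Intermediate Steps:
Q(b) = -12 (Q(b) = -7 - 5 = -12)
R(K) = -12
((3*(-3))*R(6))/(29309 + 17082) = ((3*(-3))*(-12))/(29309 + 17082) = -9*(-12)/46391 = 108*(1/46391) = 108/46391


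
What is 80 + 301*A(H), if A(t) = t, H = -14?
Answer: -4134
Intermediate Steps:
80 + 301*A(H) = 80 + 301*(-14) = 80 - 4214 = -4134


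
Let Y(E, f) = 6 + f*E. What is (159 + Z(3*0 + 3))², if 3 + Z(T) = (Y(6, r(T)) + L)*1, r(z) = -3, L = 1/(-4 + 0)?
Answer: 330625/16 ≈ 20664.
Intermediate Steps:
L = -¼ (L = 1/(-4) = -¼ ≈ -0.25000)
Y(E, f) = 6 + E*f
Z(T) = -61/4 (Z(T) = -3 + ((6 + 6*(-3)) - ¼)*1 = -3 + ((6 - 18) - ¼)*1 = -3 + (-12 - ¼)*1 = -3 - 49/4*1 = -3 - 49/4 = -61/4)
(159 + Z(3*0 + 3))² = (159 - 61/4)² = (575/4)² = 330625/16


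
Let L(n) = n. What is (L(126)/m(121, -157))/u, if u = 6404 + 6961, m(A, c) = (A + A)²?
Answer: 7/43483770 ≈ 1.6098e-7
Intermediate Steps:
m(A, c) = 4*A² (m(A, c) = (2*A)² = 4*A²)
u = 13365
(L(126)/m(121, -157))/u = (126/((4*121²)))/13365 = (126/((4*14641)))*(1/13365) = (126/58564)*(1/13365) = (126*(1/58564))*(1/13365) = (63/29282)*(1/13365) = 7/43483770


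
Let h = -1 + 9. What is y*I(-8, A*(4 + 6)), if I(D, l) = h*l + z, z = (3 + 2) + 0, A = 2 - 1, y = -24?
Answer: -2040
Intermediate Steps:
A = 1
h = 8
z = 5 (z = 5 + 0 = 5)
I(D, l) = 5 + 8*l (I(D, l) = 8*l + 5 = 5 + 8*l)
y*I(-8, A*(4 + 6)) = -24*(5 + 8*(1*(4 + 6))) = -24*(5 + 8*(1*10)) = -24*(5 + 8*10) = -24*(5 + 80) = -24*85 = -2040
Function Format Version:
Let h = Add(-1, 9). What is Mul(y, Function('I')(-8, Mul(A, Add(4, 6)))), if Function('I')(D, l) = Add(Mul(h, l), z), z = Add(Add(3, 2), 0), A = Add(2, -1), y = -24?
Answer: -2040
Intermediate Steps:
A = 1
h = 8
z = 5 (z = Add(5, 0) = 5)
Function('I')(D, l) = Add(5, Mul(8, l)) (Function('I')(D, l) = Add(Mul(8, l), 5) = Add(5, Mul(8, l)))
Mul(y, Function('I')(-8, Mul(A, Add(4, 6)))) = Mul(-24, Add(5, Mul(8, Mul(1, Add(4, 6))))) = Mul(-24, Add(5, Mul(8, Mul(1, 10)))) = Mul(-24, Add(5, Mul(8, 10))) = Mul(-24, Add(5, 80)) = Mul(-24, 85) = -2040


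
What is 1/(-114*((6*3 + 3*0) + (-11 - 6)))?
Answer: -1/114 ≈ -0.0087719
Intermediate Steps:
1/(-114*((6*3 + 3*0) + (-11 - 6))) = 1/(-114*((18 + 0) - 17)) = 1/(-114*(18 - 17)) = 1/(-114*1) = 1/(-114) = -1/114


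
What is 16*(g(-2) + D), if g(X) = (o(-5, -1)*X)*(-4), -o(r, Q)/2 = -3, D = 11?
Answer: 944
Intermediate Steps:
o(r, Q) = 6 (o(r, Q) = -2*(-3) = 6)
g(X) = -24*X (g(X) = (6*X)*(-4) = -24*X)
16*(g(-2) + D) = 16*(-24*(-2) + 11) = 16*(48 + 11) = 16*59 = 944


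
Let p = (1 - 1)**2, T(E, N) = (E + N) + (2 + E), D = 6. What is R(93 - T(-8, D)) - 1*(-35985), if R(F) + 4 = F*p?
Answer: 35981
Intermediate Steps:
T(E, N) = 2 + N + 2*E
p = 0 (p = 0**2 = 0)
R(F) = -4 (R(F) = -4 + F*0 = -4 + 0 = -4)
R(93 - T(-8, D)) - 1*(-35985) = -4 - 1*(-35985) = -4 + 35985 = 35981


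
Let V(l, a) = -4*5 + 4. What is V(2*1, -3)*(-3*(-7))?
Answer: -336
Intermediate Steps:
V(l, a) = -16 (V(l, a) = -20 + 4 = -16)
V(2*1, -3)*(-3*(-7)) = -(-48)*(-7) = -16*21 = -336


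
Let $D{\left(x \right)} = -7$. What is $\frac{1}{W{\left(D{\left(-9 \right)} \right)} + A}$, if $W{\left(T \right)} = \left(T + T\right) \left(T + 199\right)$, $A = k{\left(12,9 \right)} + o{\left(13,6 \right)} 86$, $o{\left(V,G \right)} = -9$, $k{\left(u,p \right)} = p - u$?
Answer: $- \frac{1}{3465} \approx -0.0002886$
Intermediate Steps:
$A = -777$ ($A = \left(9 - 12\right) - 774 = -3 - 774 = -777$)
$W{\left(T \right)} = 2 T \left(199 + T\right)$
$\frac{1}{W{\left(D{\left(-9 \right)} \right)} + A} = \frac{1}{2 \left(-7\right) \left(199 - 7\right) - 777} = \frac{1}{2 \left(-7\right) 192 - 777} = \frac{1}{-2688 - 777} = \frac{1}{-3465} = - \frac{1}{3465}$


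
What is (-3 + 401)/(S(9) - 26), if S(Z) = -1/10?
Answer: -3980/261 ≈ -15.249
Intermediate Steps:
S(Z) = -⅒ (S(Z) = -1*⅒ = -⅒)
(-3 + 401)/(S(9) - 26) = (-3 + 401)/(-⅒ - 26) = 398/(-261/10) = 398*(-10/261) = -3980/261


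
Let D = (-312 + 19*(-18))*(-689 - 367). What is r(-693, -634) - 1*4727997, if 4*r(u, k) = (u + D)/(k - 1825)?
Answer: -46505268423/9836 ≈ -4.7281e+6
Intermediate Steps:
D = 690624 (D = (-312 - 342)*(-1056) = -654*(-1056) = 690624)
r(u, k) = (690624 + u)/(4*(-1825 + k)) (r(u, k) = ((u + 690624)/(k - 1825))/4 = ((690624 + u)/(-1825 + k))/4 = (690624 + u)/(4*(-1825 + k)))
r(-693, -634) - 1*4727997 = (690624 - 693)/(4*(-1825 - 634)) - 1*4727997 = (¼)*689931/(-2459) - 4727997 = (¼)*(-1/2459)*689931 - 4727997 = -689931/9836 - 4727997 = -46505268423/9836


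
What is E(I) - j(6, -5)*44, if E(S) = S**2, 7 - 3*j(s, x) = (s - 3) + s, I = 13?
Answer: 595/3 ≈ 198.33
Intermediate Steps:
j(s, x) = 10/3 - 2*s/3 (j(s, x) = 7/3 - ((s - 3) + s)/3 = 7/3 - ((-3 + s) + s)/3 = 7/3 - (-3 + 2*s)/3 = 7/3 + (1 - 2*s/3) = 10/3 - 2*s/3)
E(I) - j(6, -5)*44 = 13**2 - (10/3 - 2/3*6)*44 = 169 - (10/3 - 4)*44 = 169 - (-2)*44/3 = 169 - 1*(-88/3) = 169 + 88/3 = 595/3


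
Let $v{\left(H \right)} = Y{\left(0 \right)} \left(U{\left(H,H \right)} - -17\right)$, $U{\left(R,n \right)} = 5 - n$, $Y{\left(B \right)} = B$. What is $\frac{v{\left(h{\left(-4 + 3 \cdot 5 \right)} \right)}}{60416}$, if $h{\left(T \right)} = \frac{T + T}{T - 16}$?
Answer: $0$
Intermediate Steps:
$h{\left(T \right)} = \frac{2 T}{-16 + T}$
$v{\left(H \right)} = 0$ ($v{\left(H \right)} = 0 \left(\left(5 - H\right) - -17\right) = 0 \left(\left(5 - H\right) + 17\right) = 0 \left(22 - H\right) = 0$)
$\frac{v{\left(h{\left(-4 + 3 \cdot 5 \right)} \right)}}{60416} = \frac{0}{60416} = 0 \cdot \frac{1}{60416} = 0$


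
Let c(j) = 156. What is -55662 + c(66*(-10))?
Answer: -55506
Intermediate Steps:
-55662 + c(66*(-10)) = -55662 + 156 = -55506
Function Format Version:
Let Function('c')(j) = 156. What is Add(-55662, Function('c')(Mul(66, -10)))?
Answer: -55506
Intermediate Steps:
Add(-55662, Function('c')(Mul(66, -10))) = Add(-55662, 156) = -55506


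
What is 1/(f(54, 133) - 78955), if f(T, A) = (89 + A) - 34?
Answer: -1/78767 ≈ -1.2696e-5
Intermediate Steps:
f(T, A) = 55 + A
1/(f(54, 133) - 78955) = 1/((55 + 133) - 78955) = 1/(188 - 78955) = 1/(-78767) = -1/78767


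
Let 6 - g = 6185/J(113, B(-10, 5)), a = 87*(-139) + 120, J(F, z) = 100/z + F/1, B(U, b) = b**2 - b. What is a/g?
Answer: 1412814/5477 ≈ 257.95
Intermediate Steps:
J(F, z) = F + 100/z (J(F, z) = 100/z + F*1 = 100/z + F = F + 100/z)
a = -11973 (a = -12093 + 120 = -11973)
g = -5477/118 (g = 6 - 6185/(113 + 100/((5*(-1 + 5)))) = 6 - 6185/(113 + 100/((5*4))) = 6 - 6185/(113 + 100/20) = 6 - 6185/(113 + 100*(1/20)) = 6 - 6185/(113 + 5) = 6 - 6185/118 = -5477/118 ≈ -46.415)
a/g = -11973/(-5477/118) = -11973*(-118/5477) = 1412814/5477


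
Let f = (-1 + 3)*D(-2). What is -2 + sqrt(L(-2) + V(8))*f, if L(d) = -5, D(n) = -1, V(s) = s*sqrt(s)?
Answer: -2 - 2*sqrt(-5 + 16*sqrt(2)) ≈ -10.397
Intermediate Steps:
V(s) = s**(3/2)
f = -2 (f = (-1 + 3)*(-1) = 2*(-1) = -2)
-2 + sqrt(L(-2) + V(8))*f = -2 + sqrt(-5 + 8**(3/2))*(-2) = -2 + sqrt(-5 + 16*sqrt(2))*(-2) = -2 - 2*sqrt(-5 + 16*sqrt(2))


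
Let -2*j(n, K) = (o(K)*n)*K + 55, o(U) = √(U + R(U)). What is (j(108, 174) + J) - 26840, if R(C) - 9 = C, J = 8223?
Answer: -37289/2 - 9396*√357 ≈ -1.9618e+5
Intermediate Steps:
R(C) = 9 + C
o(U) = √(9 + 2*U) (o(U) = √(U + (9 + U)) = √(9 + 2*U))
j(n, K) = -55/2 - K*n*√(9 + 2*K)/2 (j(n, K) = -((√(9 + 2*K)*n)*K + 55)/2 = -((n*√(9 + 2*K))*K + 55)/2 = -(K*n*√(9 + 2*K) + 55)/2 = -(55 + K*n*√(9 + 2*K))/2 = -55/2 - K*n*√(9 + 2*K)/2)
(j(108, 174) + J) - 26840 = ((-55/2 - ½*174*108*√(9 + 2*174)) + 8223) - 26840 = ((-55/2 - ½*174*108*√(9 + 348)) + 8223) - 26840 = ((-55/2 - ½*174*108*√357) + 8223) - 26840 = ((-55/2 - 9396*√357) + 8223) - 26840 = (16391/2 - 9396*√357) - 26840 = -37289/2 - 9396*√357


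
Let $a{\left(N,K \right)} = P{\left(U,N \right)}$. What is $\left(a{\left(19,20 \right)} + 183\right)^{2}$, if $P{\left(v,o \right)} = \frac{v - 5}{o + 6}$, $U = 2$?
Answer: $\frac{20903184}{625} \approx 33445.0$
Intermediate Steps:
$P{\left(v,o \right)} = \frac{-5 + v}{6 + o}$
$a{\left(N,K \right)} = - \frac{3}{6 + N}$ ($a{\left(N,K \right)} = \frac{-5 + 2}{6 + N} = \frac{1}{6 + N} \left(-3\right) = - \frac{3}{6 + N}$)
$\left(a{\left(19,20 \right)} + 183\right)^{2} = \left(- \frac{3}{6 + 19} + 183\right)^{2} = \left(- \frac{3}{25} + 183\right)^{2} = \left(\frac{4572}{25}\right)^{2} = \frac{20903184}{625}$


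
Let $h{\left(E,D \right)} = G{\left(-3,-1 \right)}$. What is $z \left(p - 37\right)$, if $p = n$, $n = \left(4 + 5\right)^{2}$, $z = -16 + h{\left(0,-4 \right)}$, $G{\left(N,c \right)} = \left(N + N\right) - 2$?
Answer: $-1056$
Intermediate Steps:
$G{\left(N,c \right)} = -2 + 2 N$ ($G{\left(N,c \right)} = 2 N - 2 = -2 + 2 N$)
$h{\left(E,D \right)} = -8$ ($h{\left(E,D \right)} = -2 + 2 \left(-3\right) = -2 - 6 = -8$)
$z = -24$ ($z = -16 - 8 = -24$)
$n = 81$ ($n = 9^{2} = 81$)
$p = 81$
$z \left(p - 37\right) = - 24 \left(81 - 37\right) = \left(-24\right) 44 = -1056$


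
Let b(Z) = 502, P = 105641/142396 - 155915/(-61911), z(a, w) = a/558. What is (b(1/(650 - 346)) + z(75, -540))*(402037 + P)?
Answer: 331030553878965449411/1639753448616 ≈ 2.0188e+8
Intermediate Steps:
z(a, w) = a/558 (z(a, w) = a*(1/558) = a/558)
P = 28742012291/8815878756 (P = 105641*(1/142396) - 155915*(-1/61911) = 105641/142396 + 155915/61911 = 28742012291/8815878756 ≈ 3.2603)
(b(1/(650 - 346)) + z(75, -540))*(402037 + P) = (502 + (1/558)*75)*(402037 + 28742012291/8815878756) = (502 + 25/186)*(3544338189438263/8815878756) = (93397/186)*(3544338189438263/8815878756) = 331030553878965449411/1639753448616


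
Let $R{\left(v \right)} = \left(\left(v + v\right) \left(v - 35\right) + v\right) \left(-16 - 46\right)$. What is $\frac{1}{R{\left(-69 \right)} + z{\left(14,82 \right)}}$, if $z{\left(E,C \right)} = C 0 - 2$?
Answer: $- \frac{1}{885548} \approx -1.1292 \cdot 10^{-6}$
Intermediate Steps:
$z{\left(E,C \right)} = -2$ ($z{\left(E,C \right)} = 0 - 2 = -2$)
$R{\left(v \right)} = - 62 v - 124 v \left(-35 + v\right)$ ($R{\left(v \right)} = \left(2 v \left(-35 + v\right) + v\right) \left(-62\right) = \left(v + 2 v \left(-35 + v\right)\right) \left(-62\right) = - 62 v - 124 v \left(-35 + v\right)$)
$\frac{1}{R{\left(-69 \right)} + z{\left(14,82 \right)}} = \frac{1}{62 \left(-69\right) \left(69 - -138\right) - 2} = \frac{1}{62 \left(-69\right) \left(69 + 138\right) - 2} = \frac{1}{62 \left(-69\right) 207 - 2} = \frac{1}{-885546 - 2} = \frac{1}{-885548} = - \frac{1}{885548}$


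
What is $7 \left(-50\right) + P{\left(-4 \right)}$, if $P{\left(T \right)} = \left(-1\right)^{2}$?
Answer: $-349$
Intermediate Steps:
$P{\left(T \right)} = 1$
$7 \left(-50\right) + P{\left(-4 \right)} = 7 \left(-50\right) + 1 = -350 + 1 = -349$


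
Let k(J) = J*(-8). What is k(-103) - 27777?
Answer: -26953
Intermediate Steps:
k(J) = -8*J
k(-103) - 27777 = -8*(-103) - 27777 = 824 - 27777 = -26953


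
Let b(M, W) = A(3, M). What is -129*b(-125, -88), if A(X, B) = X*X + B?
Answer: 14964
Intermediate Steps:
A(X, B) = B + X**2 (A(X, B) = X**2 + B = B + X**2)
b(M, W) = 9 + M (b(M, W) = M + 3**2 = M + 9 = 9 + M)
-129*b(-125, -88) = -129*(9 - 125) = -129*(-116) = 14964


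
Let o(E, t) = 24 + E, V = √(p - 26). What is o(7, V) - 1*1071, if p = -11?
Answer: -1040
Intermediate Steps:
V = I*√37 (V = √(-11 - 26) = √(-37) = I*√37 ≈ 6.0828*I)
o(7, V) - 1*1071 = (24 + 7) - 1*1071 = 31 - 1071 = -1040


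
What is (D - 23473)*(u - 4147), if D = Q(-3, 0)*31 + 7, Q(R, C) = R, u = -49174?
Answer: 1256189439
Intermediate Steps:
D = -86 (D = -3*31 + 7 = -93 + 7 = -86)
(D - 23473)*(u - 4147) = (-86 - 23473)*(-49174 - 4147) = -23559*(-53321) = 1256189439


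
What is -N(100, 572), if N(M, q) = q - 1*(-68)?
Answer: -640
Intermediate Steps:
N(M, q) = 68 + q (N(M, q) = q + 68 = 68 + q)
-N(100, 572) = -(68 + 572) = -1*640 = -640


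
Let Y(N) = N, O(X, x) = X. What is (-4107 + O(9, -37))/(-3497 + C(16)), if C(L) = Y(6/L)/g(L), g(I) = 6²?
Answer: 393408/335711 ≈ 1.1719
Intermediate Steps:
g(I) = 36
C(L) = 1/(6*L) (C(L) = (6/L)/36 = (6/L)*(1/36) = 1/(6*L))
(-4107 + O(9, -37))/(-3497 + C(16)) = (-4107 + 9)/(-3497 + (⅙)/16) = -4098/(-3497 + (⅙)*(1/16)) = -4098/(-3497 + 1/96) = -4098/(-335711/96) = -4098*(-96/335711) = 393408/335711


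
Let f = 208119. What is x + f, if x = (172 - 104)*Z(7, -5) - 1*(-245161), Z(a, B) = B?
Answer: 452940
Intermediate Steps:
x = 244821 (x = (172 - 104)*(-5) - 1*(-245161) = 68*(-5) + 245161 = -340 + 245161 = 244821)
x + f = 244821 + 208119 = 452940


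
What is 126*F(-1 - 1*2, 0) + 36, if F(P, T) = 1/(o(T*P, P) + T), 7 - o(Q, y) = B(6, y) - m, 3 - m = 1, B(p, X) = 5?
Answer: 135/2 ≈ 67.500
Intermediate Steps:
m = 2 (m = 3 - 1*1 = 3 - 1 = 2)
o(Q, y) = 4 (o(Q, y) = 7 - (5 - 1*2) = 7 - (5 - 2) = 7 - 1*3 = 7 - 3 = 4)
F(P, T) = 1/(4 + T)
126*F(-1 - 1*2, 0) + 36 = 126/(4 + 0) + 36 = 126/4 + 36 = 126*(¼) + 36 = 63/2 + 36 = 135/2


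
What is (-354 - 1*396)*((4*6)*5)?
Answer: -90000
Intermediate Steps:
(-354 - 1*396)*((4*6)*5) = (-354 - 396)*(24*5) = -750*120 = -90000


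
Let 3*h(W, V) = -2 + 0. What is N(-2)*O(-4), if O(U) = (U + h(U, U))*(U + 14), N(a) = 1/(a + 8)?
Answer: -70/9 ≈ -7.7778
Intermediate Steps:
h(W, V) = -2/3 (h(W, V) = (-2 + 0)/3 = (1/3)*(-2) = -2/3)
N(a) = 1/(8 + a)
O(U) = (14 + U)*(-2/3 + U) (O(U) = (U - 2/3)*(U + 14) = (-2/3 + U)*(14 + U) = (14 + U)*(-2/3 + U))
N(-2)*O(-4) = (-28/3 + (-4)**2 + (40/3)*(-4))/(8 - 2) = (-28/3 + 16 - 160/3)/6 = (1/6)*(-140/3) = -70/9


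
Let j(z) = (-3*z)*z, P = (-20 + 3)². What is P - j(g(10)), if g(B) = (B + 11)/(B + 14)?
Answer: 18643/64 ≈ 291.30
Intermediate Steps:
g(B) = (11 + B)/(14 + B)
P = 289 (P = (-17)² = 289)
j(z) = -3*z²
P - j(g(10)) = 289 - (-3)*((11 + 10)/(14 + 10))² = 289 - (-3)*(21/24)² = 289 - (-3)*((1/24)*21)² = 289 - (-3)*(7/8)² = 289 - (-3)*49/64 = 289 - 1*(-147/64) = 289 + 147/64 = 18643/64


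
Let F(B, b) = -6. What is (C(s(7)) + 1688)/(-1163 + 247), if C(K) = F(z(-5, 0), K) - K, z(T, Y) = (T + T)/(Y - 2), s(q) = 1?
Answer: -1681/916 ≈ -1.8352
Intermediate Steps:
z(T, Y) = 2*T/(-2 + Y) (z(T, Y) = (2*T)/(-2 + Y) = 2*T/(-2 + Y))
C(K) = -6 - K
(C(s(7)) + 1688)/(-1163 + 247) = ((-6 - 1*1) + 1688)/(-1163 + 247) = ((-6 - 1) + 1688)/(-916) = (-7 + 1688)*(-1/916) = 1681*(-1/916) = -1681/916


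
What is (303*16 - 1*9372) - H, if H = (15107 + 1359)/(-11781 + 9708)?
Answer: -9361786/2073 ≈ -4516.1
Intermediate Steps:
H = -16466/2073 (H = 16466/(-2073) = 16466*(-1/2073) = -16466/2073 ≈ -7.9431)
(303*16 - 1*9372) - H = (303*16 - 1*9372) - 1*(-16466/2073) = (4848 - 9372) + 16466/2073 = -4524 + 16466/2073 = -9361786/2073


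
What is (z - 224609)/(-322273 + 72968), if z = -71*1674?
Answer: 343463/249305 ≈ 1.3777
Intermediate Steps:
z = -118854
(z - 224609)/(-322273 + 72968) = (-118854 - 224609)/(-322273 + 72968) = -343463/(-249305) = -343463*(-1/249305) = 343463/249305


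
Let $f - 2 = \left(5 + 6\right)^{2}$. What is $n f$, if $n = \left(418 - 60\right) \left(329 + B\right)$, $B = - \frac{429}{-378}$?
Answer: $\frac{305280383}{21} \approx 1.4537 \cdot 10^{7}$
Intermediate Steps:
$B = \frac{143}{126}$ ($B = \left(-429\right) \left(- \frac{1}{378}\right) = \frac{143}{126} \approx 1.1349$)
$f = 123$ ($f = 2 + \left(5 + 6\right)^{2} = 2 + 11^{2} = 2 + 121 = 123$)
$n = \frac{7445863}{63}$ ($n = \left(418 - 60\right) \left(329 + \frac{143}{126}\right) = 358 \cdot \frac{41597}{126} = \frac{7445863}{63} \approx 1.1819 \cdot 10^{5}$)
$n f = \frac{7445863}{63} \cdot 123 = \frac{305280383}{21}$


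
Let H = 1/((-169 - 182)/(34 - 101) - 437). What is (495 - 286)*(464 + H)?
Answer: 2805307725/28928 ≈ 96976.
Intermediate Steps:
H = -67/28928 (H = 1/(-351/(-67) - 437) = 1/(-351*(-1/67) - 437) = 1/(351/67 - 437) = 1/(-28928/67) = -67/28928 ≈ -0.0023161)
(495 - 286)*(464 + H) = (495 - 286)*(464 - 67/28928) = 209*(13422525/28928) = 2805307725/28928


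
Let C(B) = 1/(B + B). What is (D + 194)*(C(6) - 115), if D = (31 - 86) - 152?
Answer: 17927/12 ≈ 1493.9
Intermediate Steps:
C(B) = 1/(2*B)
D = -207 (D = -55 - 152 = -207)
(D + 194)*(C(6) - 115) = (-207 + 194)*((½)/6 - 115) = -13*((½)*(⅙) - 115) = -13*(1/12 - 115) = -13*(-1379/12) = 17927/12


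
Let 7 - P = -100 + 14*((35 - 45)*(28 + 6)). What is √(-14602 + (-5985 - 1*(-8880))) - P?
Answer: -4867 + I*√11707 ≈ -4867.0 + 108.2*I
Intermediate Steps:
P = 4867 (P = 7 - (-100 + 14*((35 - 45)*(28 + 6))) = 7 - (-100 + 14*(-10*34)) = 7 - (-100 + 14*(-340)) = 7 - (-100 - 4760) = 7 - 1*(-4860) = 7 + 4860 = 4867)
√(-14602 + (-5985 - 1*(-8880))) - P = √(-14602 + (-5985 - 1*(-8880))) - 1*4867 = √(-14602 + (-5985 + 8880)) - 4867 = √(-14602 + 2895) - 4867 = √(-11707) - 4867 = I*√11707 - 4867 = -4867 + I*√11707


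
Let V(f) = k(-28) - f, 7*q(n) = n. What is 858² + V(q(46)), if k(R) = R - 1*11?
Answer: 5152829/7 ≈ 7.3612e+5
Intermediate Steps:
k(R) = -11 + R (k(R) = R - 11 = -11 + R)
q(n) = n/7
V(f) = -39 - f (V(f) = (-11 - 28) - f = -39 - f)
858² + V(q(46)) = 858² + (-39 - 46/7) = 736164 + (-39 - 1*46/7) = 736164 + (-39 - 46/7) = 736164 - 319/7 = 5152829/7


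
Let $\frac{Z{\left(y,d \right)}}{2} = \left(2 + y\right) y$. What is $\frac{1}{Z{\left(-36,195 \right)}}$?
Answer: $\frac{1}{2448} \approx 0.0004085$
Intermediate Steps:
$Z{\left(y,d \right)} = 2 y \left(2 + y\right)$ ($Z{\left(y,d \right)} = 2 \left(2 + y\right) y = 2 y \left(2 + y\right)$)
$\frac{1}{Z{\left(-36,195 \right)}} = \frac{1}{2 \left(-36\right) \left(2 - 36\right)} = \frac{1}{2 \left(-36\right) \left(-34\right)} = \frac{1}{2448}$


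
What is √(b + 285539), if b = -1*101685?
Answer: √183854 ≈ 428.78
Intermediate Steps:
b = -101685
√(b + 285539) = √(-101685 + 285539) = √183854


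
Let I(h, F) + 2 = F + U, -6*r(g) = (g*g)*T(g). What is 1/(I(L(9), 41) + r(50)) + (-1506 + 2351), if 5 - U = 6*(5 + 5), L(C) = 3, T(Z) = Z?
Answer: 52853057/62548 ≈ 845.00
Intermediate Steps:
U = -55 (U = 5 - 6*(5 + 5) = 5 - 6*10 = 5 - 1*60 = 5 - 60 = -55)
r(g) = -g**3/6 (r(g) = -g*g*g/6 = -g**2*g/6 = -g**3/6)
I(h, F) = -57 + F (I(h, F) = -2 + (F - 55) = -2 + (-55 + F) = -57 + F)
1/(I(L(9), 41) + r(50)) + (-1506 + 2351) = 1/((-57 + 41) - 1/6*50**3) + (-1506 + 2351) = 1/(-16 - 1/6*125000) + 845 = 1/(-16 - 62500/3) + 845 = 1/(-62548/3) + 845 = -3/62548 + 845 = 52853057/62548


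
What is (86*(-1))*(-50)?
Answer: 4300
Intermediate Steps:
(86*(-1))*(-50) = -86*(-50) = 4300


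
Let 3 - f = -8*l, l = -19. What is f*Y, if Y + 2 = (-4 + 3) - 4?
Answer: 1043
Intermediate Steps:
f = -149 (f = 3 - (-8)*(-19) = 3 - 1*152 = 3 - 152 = -149)
Y = -7 (Y = -2 + ((-4 + 3) - 4) = -2 + (-1 - 4) = -2 - 5 = -7)
f*Y = -149*(-7) = 1043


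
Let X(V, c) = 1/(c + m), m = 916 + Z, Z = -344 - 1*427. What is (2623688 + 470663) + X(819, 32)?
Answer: 547700128/177 ≈ 3.0944e+6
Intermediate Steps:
Z = -771 (Z = -344 - 427 = -771)
m = 145 (m = 916 - 771 = 145)
X(V, c) = 1/(145 + c) (X(V, c) = 1/(c + 145) = 1/(145 + c))
(2623688 + 470663) + X(819, 32) = (2623688 + 470663) + 1/(145 + 32) = 3094351 + 1/177 = 547700128/177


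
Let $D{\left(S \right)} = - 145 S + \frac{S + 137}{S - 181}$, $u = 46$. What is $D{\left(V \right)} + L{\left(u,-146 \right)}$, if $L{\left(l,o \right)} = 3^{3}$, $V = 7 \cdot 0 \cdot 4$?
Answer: $\frac{4750}{181} \approx 26.243$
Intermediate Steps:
$V = 0$ ($V = 0 \cdot 4 = 0$)
$L{\left(l,o \right)} = 27$
$D{\left(S \right)} = - 145 S + \frac{137 + S}{-181 + S}$
$D{\left(V \right)} + L{\left(u,-146 \right)} = \frac{137 - 145 \cdot 0^{2} + 26246 \cdot 0}{-181 + 0} + 27 = \frac{137 - 0 + 0}{-181} + 27 = - \frac{137 + 0 + 0}{181} + 27 = \left(- \frac{1}{181}\right) 137 + 27 = - \frac{137}{181} + 27 = \frac{4750}{181}$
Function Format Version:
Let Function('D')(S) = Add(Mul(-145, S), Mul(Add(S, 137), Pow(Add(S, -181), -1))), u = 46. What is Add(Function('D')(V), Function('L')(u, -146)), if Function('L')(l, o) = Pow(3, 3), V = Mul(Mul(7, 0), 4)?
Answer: Rational(4750, 181) ≈ 26.243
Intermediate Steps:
V = 0 (V = Mul(0, 4) = 0)
Function('L')(l, o) = 27
Function('D')(S) = Add(Mul(-145, S), Mul(Pow(Add(-181, S), -1), Add(137, S))) (Function('D')(S) = Add(Mul(-145, S), Mul(Add(137, S), Pow(Add(-181, S), -1))) = Add(Mul(-145, S), Mul(Pow(Add(-181, S), -1), Add(137, S))))
Add(Function('D')(V), Function('L')(u, -146)) = Add(Mul(Pow(Add(-181, 0), -1), Add(137, Mul(-145, Pow(0, 2)), Mul(26246, 0))), 27) = Add(Mul(Pow(-181, -1), Add(137, Mul(-145, 0), 0)), 27) = Add(Mul(Rational(-1, 181), Add(137, 0, 0)), 27) = Add(Mul(Rational(-1, 181), 137), 27) = Add(Rational(-137, 181), 27) = Rational(4750, 181)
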